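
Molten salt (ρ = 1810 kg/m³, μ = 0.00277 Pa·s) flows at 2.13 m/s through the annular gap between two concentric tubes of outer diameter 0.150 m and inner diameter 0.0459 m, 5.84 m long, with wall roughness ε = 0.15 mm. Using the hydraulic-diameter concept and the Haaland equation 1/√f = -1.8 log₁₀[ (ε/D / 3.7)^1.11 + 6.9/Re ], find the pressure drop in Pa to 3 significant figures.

Hydraulic diameter D_h = 4A/P = D_o - D_i = 0.15 - 0.0459 = 0.1041 m.
Re = ρVD_h/μ = 1810·2.13·0.1041/0.00277 = 1.449e+05.
ε/D_h = 0.00015/0.1041 = 0.00144; Haaland gives 1/√f = -1.8 log₁₀[0.000164+4.76e-05] = 6.613, so f = 0.02287.
ΔP = f(L/D_h)(ρV²/2) = 0.02287·5.84/0.1041·4106 = 5267 Pa.

ΔP ≈ 5270 Pa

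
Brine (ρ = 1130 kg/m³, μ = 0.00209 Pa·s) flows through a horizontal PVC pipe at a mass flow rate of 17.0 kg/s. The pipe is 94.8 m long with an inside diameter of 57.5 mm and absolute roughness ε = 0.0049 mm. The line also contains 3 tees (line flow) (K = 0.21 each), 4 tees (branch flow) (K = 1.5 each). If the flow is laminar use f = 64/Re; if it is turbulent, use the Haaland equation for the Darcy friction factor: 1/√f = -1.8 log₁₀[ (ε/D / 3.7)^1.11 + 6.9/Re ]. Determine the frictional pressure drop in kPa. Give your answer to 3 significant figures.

ΔP ≈ 637 kPa

A = πD²/4 = π(0.0575)²/4 = 0.002597 m²; mean velocity V = ṁ/(ρA) = 17/(1130 · 0.002597) = 5.794 m/s.
Reynolds number Re = ρVD/μ = 1130 · 5.794 · 0.0575 / 0.00209 = 1.801e+05.
Re > 4000 → turbulent. Relative roughness ε/D = 4.9e-06/0.0575 = 8.52e-05. Haaland: 1/√f = -1.8 log₁₀[(8.52e-05/3.7)^1.11 + 6.9/1.801e+05] = -1.8 log₁₀[7.12e-06 + 3.83e-05] = 7.817, so f = 0.01637.
Total minor-loss coefficient ΣK = 3·0.21 + 4·1.5 = 6.63.
ΔP = [f·L/D + ΣK]·(ρV²/2) = [0.01637·94.8/0.0575 + 6.63]·(1130·5.794²/2) = [26.98 + 6.63]·1.896e+04 = 6.374e+05 Pa.
ΔP = 6.374e+05 Pa = 637 kPa.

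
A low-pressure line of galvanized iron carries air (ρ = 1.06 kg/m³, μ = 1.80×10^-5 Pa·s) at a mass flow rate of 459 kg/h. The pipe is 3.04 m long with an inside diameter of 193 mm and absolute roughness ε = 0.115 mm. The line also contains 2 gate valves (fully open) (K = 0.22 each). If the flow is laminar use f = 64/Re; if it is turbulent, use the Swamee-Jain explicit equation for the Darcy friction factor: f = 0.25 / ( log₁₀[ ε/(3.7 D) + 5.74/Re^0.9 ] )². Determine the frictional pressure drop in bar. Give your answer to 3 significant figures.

ΔP ≈ 7.22×10^-5 bar

ṁ = 459 kg/h = 459/3600 = 0.1275 kg/s.
A = πD²/4 = π(0.193)²/4 = 0.02926 m²; mean velocity V = ṁ/(ρA) = 0.1275/(1.06 · 0.02926) = 4.111 m/s.
Reynolds number Re = ρVD/μ = 1.06 · 4.111 · 0.193 / 1.8e-05 = 4.673e+04.
Re > 4000 → turbulent. Relative roughness ε/D = 0.000115/0.193 = 0.000596. Swamee-Jain: f = 0.25/(log₁₀[0.000596/3.7 + 5.74/4.673e+04^0.9])² = 0.25/(log₁₀[0.000161 + 0.00036])² = 0.25/(-3.283)² = 0.02319.
Total minor-loss coefficient ΣK = 2·0.22 = 0.44.
ΔP = [f·L/D + ΣK]·(ρV²/2) = [0.02319·3.04/0.193 + 0.44]·(1.06·4.111²/2) = [0.3653 + 0.44]·8.959 = 7.215 Pa.
ΔP = 7.215 Pa = 7.22×10^-5 bar.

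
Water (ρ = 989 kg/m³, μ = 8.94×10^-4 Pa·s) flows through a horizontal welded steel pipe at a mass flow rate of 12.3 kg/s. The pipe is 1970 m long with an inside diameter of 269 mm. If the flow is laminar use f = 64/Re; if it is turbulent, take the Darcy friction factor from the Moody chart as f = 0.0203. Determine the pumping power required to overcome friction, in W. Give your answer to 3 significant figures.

P ≈ 43.8 W

A = πD²/4 = π(0.269)²/4 = 0.05683 m²; mean velocity V = ṁ/(ρA) = 12.3/(989 · 0.05683) = 0.2188 m/s.
Reynolds number Re = ρVD/μ = 989 · 0.2188 · 0.269 / 0.000894 = 6.512e+04.
Re > 4000 → turbulent; use the Moody-chart value f = 0.0203.
Darcy-Weisbach: ΔP = f(L/D)(ρV²/2) = 0.0203·(1970/0.269)·(989·0.2188²/2) = 0.0203·7323·23.68 = 3521 Pa.
Q = ṁ/ρ = 12.3/989 = 0.01244 m³/s.
Pumping power P = QΔP = 0.01244·3521 = 43.78 W = 43.8 W.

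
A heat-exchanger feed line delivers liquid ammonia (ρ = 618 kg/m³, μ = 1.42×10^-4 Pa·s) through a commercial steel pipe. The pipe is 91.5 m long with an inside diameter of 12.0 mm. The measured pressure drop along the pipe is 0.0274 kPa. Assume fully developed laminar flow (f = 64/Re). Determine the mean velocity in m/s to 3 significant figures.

V ≈ 0.00949 m/s

For laminar flow, f = 64/Re with Re = ρVD/μ, so Darcy-Weisbach reduces to ΔP = 32μLV/D². Solving for V: V = ΔP·D²/(32μL) = 27.4·(0.012)²/(32·0.000142·91.5) = 0.00949 m/s.
Check: Re = ρVD/μ = 618·0.00949·0.012/0.000142 = 495.6 < 2300, so the laminar assumption holds.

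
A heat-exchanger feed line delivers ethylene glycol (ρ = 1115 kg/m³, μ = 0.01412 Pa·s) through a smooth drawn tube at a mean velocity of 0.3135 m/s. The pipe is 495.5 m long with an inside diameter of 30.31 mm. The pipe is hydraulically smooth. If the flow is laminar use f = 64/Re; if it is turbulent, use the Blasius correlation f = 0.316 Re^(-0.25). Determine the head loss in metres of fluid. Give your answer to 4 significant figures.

h_f ≈ 6.985 m

Reynolds number Re = ρVD/μ = 1115 · 0.3135 · 0.03031 / 0.0141 = 750.3.
Re < 2300 → laminar flow, so f = 64/Re = 64/750.3 = 0.08529 (the turbulent correlation is not needed).
Darcy-Weisbach: ΔP = f(L/D)(ρV²/2) = 0.08529·(495.5/0.03031)·(1115·0.3135²/2) = 0.08529·1.635e+04·54.79 = 7.64e+04 Pa.
Head loss h_f = ΔP/(ρg) = 7.64e+04/(1115·9.81) = 6.985 m.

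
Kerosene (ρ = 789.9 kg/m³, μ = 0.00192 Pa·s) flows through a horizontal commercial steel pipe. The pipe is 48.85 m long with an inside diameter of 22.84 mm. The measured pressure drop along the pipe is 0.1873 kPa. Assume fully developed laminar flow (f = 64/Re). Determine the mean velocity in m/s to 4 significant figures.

For laminar flow, f = 64/Re with Re = ρVD/μ, so Darcy-Weisbach reduces to ΔP = 32μLV/D². Solving for V: V = ΔP·D²/(32μL) = 187.3·(0.02284)²/(32·0.00192·48.85) = 0.03255 m/s.
Check: Re = ρVD/μ = 789.9·0.03255·0.02284/0.00192 = 305.9 < 2300, so the laminar assumption holds.

V ≈ 0.03255 m/s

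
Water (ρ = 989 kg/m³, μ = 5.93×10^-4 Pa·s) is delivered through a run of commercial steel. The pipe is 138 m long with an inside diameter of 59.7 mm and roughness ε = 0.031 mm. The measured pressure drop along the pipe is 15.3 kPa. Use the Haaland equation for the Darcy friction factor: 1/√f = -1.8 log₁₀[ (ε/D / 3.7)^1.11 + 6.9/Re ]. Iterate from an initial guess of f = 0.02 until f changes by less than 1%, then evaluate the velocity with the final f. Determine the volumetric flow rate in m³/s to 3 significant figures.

Q ≈ 0.00225 m³/s

Rearranging Darcy-Weisbach: V = √(2·ΔP·D/(f·L·ρ)). With ε/D = 3.1e-05/0.0597 = 0.000519, iterate starting from f = 0.02:
  f = 0.02 → V = √(2·1.53e+04·0.0597/(0.02·138·989)) = 0.8181 m/s; Re = ρVD/μ = 8.145e+04; f → 0.0207
  f = 0.0207 → V = 0.8041 m/s; Re = 8.006e+04; f → 0.02075
Converged (Δf/f < 1%). With the final f = 0.02075: V = √(2·1.53e+04·0.0597/(0.02075·138·989)) = 0.8032 m/s.
Q = V·A = 0.8032·(π/4·0.0597²) = 0.002248 m³/s = 0.00225 m³/s.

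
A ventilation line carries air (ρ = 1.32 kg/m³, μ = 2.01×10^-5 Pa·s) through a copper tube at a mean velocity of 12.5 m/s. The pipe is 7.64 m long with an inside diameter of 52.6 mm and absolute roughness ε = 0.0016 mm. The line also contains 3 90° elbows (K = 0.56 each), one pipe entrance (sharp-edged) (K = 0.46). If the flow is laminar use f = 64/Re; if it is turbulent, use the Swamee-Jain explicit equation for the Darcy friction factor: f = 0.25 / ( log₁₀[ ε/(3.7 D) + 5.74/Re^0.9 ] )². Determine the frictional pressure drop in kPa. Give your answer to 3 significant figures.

ΔP ≈ 0.544 kPa

Reynolds number Re = ρVD/μ = 1.32 · 12.5 · 0.0526 / 2.01e-05 = 4.318e+04.
Re > 4000 → turbulent. Relative roughness ε/D = 1.6e-06/0.0526 = 3.04e-05. Swamee-Jain: f = 0.25/(log₁₀[3.04e-05/3.7 + 5.74/4.318e+04^0.9])² = 0.25/(log₁₀[8.22e-06 + 0.000387])² = 0.25/(-3.404)² = 0.02158.
Total minor-loss coefficient ΣK = 3·0.56 + 1·0.46 = 2.14.
ΔP = [f·L/D + ΣK]·(ρV²/2) = [0.02158·7.64/0.0526 + 2.14]·(1.32·12.5²/2) = [3.134 + 2.14]·103.1 = 543.9 Pa.
ΔP = 543.9 Pa = 0.544 kPa.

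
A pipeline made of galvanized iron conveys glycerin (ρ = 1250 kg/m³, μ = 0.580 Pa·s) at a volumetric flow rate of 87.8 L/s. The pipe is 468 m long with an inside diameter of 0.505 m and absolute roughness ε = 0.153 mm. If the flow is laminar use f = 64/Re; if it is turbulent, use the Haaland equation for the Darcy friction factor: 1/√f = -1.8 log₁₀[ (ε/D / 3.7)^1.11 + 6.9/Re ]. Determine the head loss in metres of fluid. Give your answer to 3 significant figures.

h_f ≈ 1.22 m

Q = 87.8 L/s = 87.8/1000 = 0.0878 m³/s.
Cross-sectional area A = πD²/4 = π(0.505)²/4 = 0.2003 m²; mean velocity V = Q/A = 0.0878/0.2003 = 0.4384 m/s.
Reynolds number Re = ρVD/μ = 1250 · 0.4384 · 0.505 / 0.58 = 477.1.
Re < 2300 → laminar flow, so f = 64/Re = 64/477.1 = 0.1341 (the turbulent correlation is not needed).
Darcy-Weisbach: ΔP = f(L/D)(ρV²/2) = 0.1341·(468/0.505)·(1250·0.4384²/2) = 0.1341·926.7·120.1 = 1.493e+04 Pa.
Head loss h_f = ΔP/(ρg) = 1.493e+04/(1250·9.81) = 1.22 m.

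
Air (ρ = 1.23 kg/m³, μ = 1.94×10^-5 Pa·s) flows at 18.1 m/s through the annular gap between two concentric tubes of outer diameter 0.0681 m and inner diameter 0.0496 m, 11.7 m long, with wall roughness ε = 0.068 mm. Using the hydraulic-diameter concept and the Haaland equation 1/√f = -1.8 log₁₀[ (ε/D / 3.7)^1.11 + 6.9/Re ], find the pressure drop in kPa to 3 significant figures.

Hydraulic diameter D_h = 4A/P = D_o - D_i = 0.0681 - 0.0496 = 0.0185 m.
Re = ρVD_h/μ = 1.23·18.1·0.0185/1.94e-05 = 2.123e+04.
ε/D_h = 6.8e-05/0.0185 = 0.00368; Haaland gives 1/√f = -1.8 log₁₀[0.000464+0.000325] = 5.585, so f = 0.03206.
ΔP = f(L/D_h)(ρV²/2) = 0.03206·11.7/0.0185·201.5 = 4085 Pa.
ΔP = 4.09 kPa.

ΔP ≈ 4.09 kPa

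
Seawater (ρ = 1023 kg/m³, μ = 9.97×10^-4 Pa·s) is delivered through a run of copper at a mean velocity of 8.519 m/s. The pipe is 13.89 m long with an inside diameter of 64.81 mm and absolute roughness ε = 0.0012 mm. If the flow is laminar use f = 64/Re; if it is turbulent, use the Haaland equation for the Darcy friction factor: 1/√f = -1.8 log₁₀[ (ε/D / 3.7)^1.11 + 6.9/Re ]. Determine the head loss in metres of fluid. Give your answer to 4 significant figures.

h_f ≈ 10.32 m

Reynolds number Re = ρVD/μ = 1023 · 8.519 · 0.06481 / 0.000997 = 5.665e+05.
Re > 4000 → turbulent. Relative roughness ε/D = 1.2e-06/0.06481 = 1.85e-05. Haaland: 1/√f = -1.8 log₁₀[(1.85e-05/3.7)^1.11 + 6.9/5.665e+05] = -1.8 log₁₀[1.31e-06 + 1.22e-05] = 8.766, so f = 0.01301.
Darcy-Weisbach: ΔP = f(L/D)(ρV²/2) = 0.01301·(13.89/0.06481)·(1023·8.519²/2) = 0.01301·214.3·3.712e+04 = 1.035e+05 Pa.
Head loss h_f = ΔP/(ρg) = 1.035e+05/(1023·9.81) = 10.32 m.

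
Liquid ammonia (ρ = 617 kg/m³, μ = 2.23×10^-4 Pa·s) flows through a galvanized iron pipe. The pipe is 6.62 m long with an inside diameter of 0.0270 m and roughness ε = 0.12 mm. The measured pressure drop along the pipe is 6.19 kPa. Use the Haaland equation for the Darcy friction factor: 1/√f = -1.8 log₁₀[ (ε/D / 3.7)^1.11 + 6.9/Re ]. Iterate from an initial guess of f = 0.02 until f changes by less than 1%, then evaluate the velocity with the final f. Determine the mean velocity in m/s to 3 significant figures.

V ≈ 1.65 m/s

Rearranging Darcy-Weisbach: V = √(2·ΔP·D/(f·L·ρ)). With ε/D = 0.00012/0.027 = 0.00444, iterate starting from f = 0.02:
  f = 0.02 → V = √(2·6190·0.027/(0.02·6.62·617)) = 2.023 m/s; Re = ρVD/μ = 1.511e+05; f → 0.02998
  f = 0.02998 → V = 1.652 m/s; Re = 1.234e+05; f → 0.03012
Converged (Δf/f < 1%). With the final f = 0.03012: V = √(2·6190·0.027/(0.03012·6.62·617)) = 1.648 m/s.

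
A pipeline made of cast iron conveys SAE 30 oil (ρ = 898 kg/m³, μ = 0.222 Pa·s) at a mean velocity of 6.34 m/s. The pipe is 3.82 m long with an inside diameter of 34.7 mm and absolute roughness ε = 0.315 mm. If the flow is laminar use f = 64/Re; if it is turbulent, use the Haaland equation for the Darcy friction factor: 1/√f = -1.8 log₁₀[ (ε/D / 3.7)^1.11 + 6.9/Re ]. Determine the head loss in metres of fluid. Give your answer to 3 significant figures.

Reynolds number Re = ρVD/μ = 898 · 6.34 · 0.0347 / 0.222 = 889.9.
Re < 2300 → laminar flow, so f = 64/Re = 64/889.9 = 0.07192 (the turbulent correlation is not needed).
Darcy-Weisbach: ΔP = f(L/D)(ρV²/2) = 0.07192·(3.82/0.0347)·(898·6.34²/2) = 0.07192·110.1·1.805e+04 = 1.429e+05 Pa.
Head loss h_f = ΔP/(ρg) = 1.429e+05/(898·9.81) = 16.2 m.

h_f ≈ 16.2 m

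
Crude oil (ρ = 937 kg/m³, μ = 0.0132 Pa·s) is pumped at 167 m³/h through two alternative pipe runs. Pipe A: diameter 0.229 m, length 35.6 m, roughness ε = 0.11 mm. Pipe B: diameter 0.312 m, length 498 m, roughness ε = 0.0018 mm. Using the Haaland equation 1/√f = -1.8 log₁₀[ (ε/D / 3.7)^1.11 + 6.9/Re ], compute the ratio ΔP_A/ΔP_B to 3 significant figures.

ΔP_A/ΔP_B ≈ 0.319

Pipe A: V = Q/A = 0.04639/0.04119 = 1.126 m/s; Re = 1.831e+04; ε/D = 0.00048; Haaland → f = 0.02716; ΔP_A = f(L/D)(ρV²/2) = 2509 Pa.
Pipe B: V = Q/A = 0.04639/0.07645 = 0.6068 m/s; Re = 1.344e+04; ε/D = 5.77e-06; Haaland → f = 0.02853; ΔP_B = f(L/D)(ρV²/2) = 7854 Pa.
ΔP_A/ΔP_B = 2509/7854 = 0.319.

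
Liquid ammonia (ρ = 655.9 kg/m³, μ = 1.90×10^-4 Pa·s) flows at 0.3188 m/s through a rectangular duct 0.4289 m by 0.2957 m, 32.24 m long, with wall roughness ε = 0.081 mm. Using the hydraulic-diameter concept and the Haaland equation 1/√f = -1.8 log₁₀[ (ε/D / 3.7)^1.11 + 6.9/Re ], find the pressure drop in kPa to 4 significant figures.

ΔP ≈ 0.04886 kPa

Hydraulic diameter D_h = 4A/P = 4·(0.4289·0.2957)/(2·(0.4289+0.2957)) = 0.5073/1.449 = 0.3501 m.
Re = ρVD_h/μ = 655.9·0.3188·0.3501/0.00019 = 3.852e+05.
ε/D_h = 8.1e-05/0.3501 = 0.000231; Haaland gives 1/√f = -1.8 log₁₀[2.16e-05+1.79e-05] = 7.927, so f = 0.01592.
ΔP = f(L/D_h)(ρV²/2) = 0.01592·32.24/0.3501·33.33 = 48.86 Pa.
ΔP = 0.04886 kPa.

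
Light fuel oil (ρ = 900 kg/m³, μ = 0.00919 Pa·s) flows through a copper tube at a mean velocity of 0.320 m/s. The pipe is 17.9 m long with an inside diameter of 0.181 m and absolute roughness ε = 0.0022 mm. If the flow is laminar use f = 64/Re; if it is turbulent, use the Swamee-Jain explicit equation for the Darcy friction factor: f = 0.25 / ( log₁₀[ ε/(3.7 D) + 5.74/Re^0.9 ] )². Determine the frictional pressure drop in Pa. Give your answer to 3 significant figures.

ΔP ≈ 166 Pa

Reynolds number Re = ρVD/μ = 900 · 0.32 · 0.181 / 0.00919 = 5672.
Re > 4000 → turbulent. Relative roughness ε/D = 2.2e-06/0.181 = 1.22e-05. Swamee-Jain: f = 0.25/(log₁₀[1.22e-05/3.7 + 5.74/5672^0.9])² = 0.25/(log₁₀[3.29e-06 + 0.0024])² = 0.25/(-2.619)² = 0.03645.
Darcy-Weisbach: ΔP = f(L/D)(ρV²/2) = 0.03645·(17.9/0.181)·(900·0.32²/2) = 0.03645·98.9·46.08 = 166.1 Pa.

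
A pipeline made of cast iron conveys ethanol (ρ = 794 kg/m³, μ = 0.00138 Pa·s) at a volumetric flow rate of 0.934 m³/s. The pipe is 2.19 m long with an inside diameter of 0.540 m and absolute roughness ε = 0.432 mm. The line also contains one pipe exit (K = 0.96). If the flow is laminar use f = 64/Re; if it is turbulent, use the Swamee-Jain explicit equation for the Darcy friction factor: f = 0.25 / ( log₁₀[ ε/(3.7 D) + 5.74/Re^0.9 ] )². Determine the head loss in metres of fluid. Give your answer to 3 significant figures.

Cross-sectional area A = πD²/4 = π(0.54)²/4 = 0.229 m²; mean velocity V = Q/A = 0.934/0.229 = 4.078 m/s.
Reynolds number Re = ρVD/μ = 794 · 4.078 · 0.54 / 0.00138 = 1.267e+06.
Re > 4000 → turbulent. Relative roughness ε/D = 0.000432/0.54 = 0.0008. Swamee-Jain: f = 0.25/(log₁₀[0.0008/3.7 + 5.74/1.267e+06^0.9])² = 0.25/(log₁₀[0.000216 + 1.85e-05])² = 0.25/(-3.63)² = 0.01898.
Total minor-loss coefficient ΣK = 1·0.96 = 0.96.
ΔP = [f·L/D + ΣK]·(ρV²/2) = [0.01898·2.19/0.54 + 0.96]·(794·4.078²/2) = [0.07696 + 0.96]·6603 = 6847 Pa.
Head loss h_f = ΔP/(ρg) = 6847/(794·9.81) = 0.879 m.

h_f ≈ 0.879 m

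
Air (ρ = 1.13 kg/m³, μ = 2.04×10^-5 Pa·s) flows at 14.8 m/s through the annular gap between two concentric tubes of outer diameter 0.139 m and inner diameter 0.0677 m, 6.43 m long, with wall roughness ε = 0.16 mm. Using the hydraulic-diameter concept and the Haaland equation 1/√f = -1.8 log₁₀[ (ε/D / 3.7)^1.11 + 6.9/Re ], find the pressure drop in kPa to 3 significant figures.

ΔP ≈ 0.296 kPa

Hydraulic diameter D_h = 4A/P = D_o - D_i = 0.139 - 0.0677 = 0.0713 m.
Re = ρVD_h/μ = 1.13·14.8·0.0713/2.04e-05 = 5.845e+04.
ε/D_h = 0.00016/0.0713 = 0.00224; Haaland gives 1/√f = -1.8 log₁₀[0.000268+0.000118] = 6.143, so f = 0.0265.
ΔP = f(L/D_h)(ρV²/2) = 0.0265·6.43/0.0713·123.8 = 295.8 Pa.
ΔP = 0.296 kPa.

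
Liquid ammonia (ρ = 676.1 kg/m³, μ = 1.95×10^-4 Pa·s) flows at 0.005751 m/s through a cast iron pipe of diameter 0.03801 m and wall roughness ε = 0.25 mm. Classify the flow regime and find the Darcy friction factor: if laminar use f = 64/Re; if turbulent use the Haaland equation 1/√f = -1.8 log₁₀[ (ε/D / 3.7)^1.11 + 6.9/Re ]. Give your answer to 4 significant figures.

Re = ρVD/μ = 676.1·0.005751·0.03801/0.000195 = 757.9.
Re < 2300 → laminar, so f = 64/Re = 0.08444 (roughness is irrelevant in laminar flow).

f ≈ 0.08444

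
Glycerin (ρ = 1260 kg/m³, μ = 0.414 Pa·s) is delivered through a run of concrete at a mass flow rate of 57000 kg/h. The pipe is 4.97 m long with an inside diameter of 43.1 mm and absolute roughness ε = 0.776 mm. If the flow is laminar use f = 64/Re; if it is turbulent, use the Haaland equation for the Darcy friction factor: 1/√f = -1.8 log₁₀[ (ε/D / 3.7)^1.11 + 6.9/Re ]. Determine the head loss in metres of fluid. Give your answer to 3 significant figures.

ṁ = 57000 kg/h = 57000/3600 = 15.83 kg/s.
A = πD²/4 = π(0.0431)²/4 = 0.001459 m²; mean velocity V = ṁ/(ρA) = 15.83/(1260 · 0.001459) = 8.613 m/s.
Reynolds number Re = ρVD/μ = 1260 · 8.613 · 0.0431 / 0.414 = 1130.
Re < 2300 → laminar flow, so f = 64/Re = 64/1130 = 0.05665 (the turbulent correlation is not needed).
Darcy-Weisbach: ΔP = f(L/D)(ρV²/2) = 0.05665·(4.97/0.0431)·(1260·8.613²/2) = 0.05665·115.3·4.674e+04 = 3.053e+05 Pa.
Head loss h_f = ΔP/(ρg) = 3.053e+05/(1260·9.81) = 24.7 m.

h_f ≈ 24.7 m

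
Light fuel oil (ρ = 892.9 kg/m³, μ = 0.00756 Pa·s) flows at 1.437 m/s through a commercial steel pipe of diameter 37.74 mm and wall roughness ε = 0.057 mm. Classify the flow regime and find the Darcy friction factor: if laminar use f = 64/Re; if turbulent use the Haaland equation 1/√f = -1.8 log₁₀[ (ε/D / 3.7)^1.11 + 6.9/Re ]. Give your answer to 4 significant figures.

f ≈ 0.03662

Re = ρVD/μ = 892.9·1.437·0.03774/0.00756 = 6405.
Re > 4000 → turbulent. ε/D = 5.7e-05/0.03774 = 0.00151; Haaland: 1/√f = -1.8 log₁₀[0.000173 + 0.00108] = 5.225, so f = 0.03662.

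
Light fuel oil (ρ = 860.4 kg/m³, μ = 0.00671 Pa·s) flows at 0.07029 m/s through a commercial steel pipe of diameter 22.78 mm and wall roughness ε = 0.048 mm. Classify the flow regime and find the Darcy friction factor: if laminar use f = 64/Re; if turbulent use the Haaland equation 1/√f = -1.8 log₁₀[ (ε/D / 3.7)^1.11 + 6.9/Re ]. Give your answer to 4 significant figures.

f ≈ 0.3117

Re = ρVD/μ = 860.4·0.07029·0.02278/0.00671 = 205.3.
Re < 2300 → laminar, so f = 64/Re = 0.3117 (roughness is irrelevant in laminar flow).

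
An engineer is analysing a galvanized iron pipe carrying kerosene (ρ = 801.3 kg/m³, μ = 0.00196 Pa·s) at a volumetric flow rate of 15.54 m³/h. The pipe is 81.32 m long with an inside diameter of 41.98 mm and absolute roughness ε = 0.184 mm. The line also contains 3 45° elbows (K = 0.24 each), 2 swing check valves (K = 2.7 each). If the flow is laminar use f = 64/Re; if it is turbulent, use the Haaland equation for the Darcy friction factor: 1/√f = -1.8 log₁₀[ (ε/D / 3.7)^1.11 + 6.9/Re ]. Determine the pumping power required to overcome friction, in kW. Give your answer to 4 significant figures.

P ≈ 1.111 kW

Q = 15.54 m³/h = 15.54/3600 = 0.004317 m³/s.
Cross-sectional area A = πD²/4 = π(0.04198)²/4 = 0.001384 m²; mean velocity V = Q/A = 0.004317/0.001384 = 3.119 m/s.
Reynolds number Re = ρVD/μ = 801.3 · 3.119 · 0.04198 / 0.00196 = 5.352e+04.
Re > 4000 → turbulent. Relative roughness ε/D = 0.000184/0.04198 = 0.00438. Haaland: 1/√f = -1.8 log₁₀[(0.00438/3.7)^1.11 + 6.9/5.352e+04] = -1.8 log₁₀[0.000565 + 0.000129] = 5.686, so f = 0.03093.
Total minor-loss coefficient ΣK = 3·0.24 + 2·2.7 = 6.12.
ΔP = [f·L/D + ΣK]·(ρV²/2) = [0.03093·81.32/0.04198 + 6.12]·(801.3·3.119²/2) = [59.91 + 6.12]·3897 = 2.573e+05 Pa.
Pumping power P = QΔP = 0.004317·2.573e+05 = 1110.7 W = 1.111 kW.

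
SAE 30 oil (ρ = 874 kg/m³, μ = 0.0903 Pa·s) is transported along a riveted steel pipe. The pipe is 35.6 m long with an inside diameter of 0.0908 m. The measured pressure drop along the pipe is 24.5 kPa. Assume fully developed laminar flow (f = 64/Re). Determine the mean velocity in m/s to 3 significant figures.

For laminar flow, f = 64/Re with Re = ρVD/μ, so Darcy-Weisbach reduces to ΔP = 32μLV/D². Solving for V: V = ΔP·D²/(32μL) = 2.45e+04·(0.0908)²/(32·0.0903·35.6) = 1.964 m/s.
Check: Re = ρVD/μ = 874·1.964·0.0908/0.0903 = 1726 < 2300, so the laminar assumption holds.

V ≈ 1.96 m/s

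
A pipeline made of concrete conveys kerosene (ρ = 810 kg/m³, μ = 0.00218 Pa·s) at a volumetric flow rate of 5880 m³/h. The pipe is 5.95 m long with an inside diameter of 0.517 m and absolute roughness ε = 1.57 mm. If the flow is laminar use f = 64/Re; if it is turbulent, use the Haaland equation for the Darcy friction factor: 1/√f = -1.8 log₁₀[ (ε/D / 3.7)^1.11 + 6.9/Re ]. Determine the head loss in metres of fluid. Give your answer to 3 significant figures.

Q = 5880 m³/h = 5880/3600 = 1.633 m³/s.
Cross-sectional area A = πD²/4 = π(0.517)²/4 = 0.2099 m²; mean velocity V = Q/A = 1.633/0.2099 = 7.78 m/s.
Reynolds number Re = ρVD/μ = 810 · 7.78 · 0.517 / 0.00218 = 1.495e+06.
Re > 4000 → turbulent. Relative roughness ε/D = 0.00157/0.517 = 0.00304. Haaland: 1/√f = -1.8 log₁₀[(0.00304/3.7)^1.11 + 6.9/1.495e+06] = -1.8 log₁₀[0.000376 + 4.62e-06] = 6.156, so f = 0.02639.
Darcy-Weisbach: ΔP = f(L/D)(ρV²/2) = 0.02639·(5.95/0.517)·(810·7.78²/2) = 0.02639·11.51·2.452e+04 = 7446 Pa.
Head loss h_f = ΔP/(ρg) = 7446/(810·9.81) = 0.937 m.

h_f ≈ 0.937 m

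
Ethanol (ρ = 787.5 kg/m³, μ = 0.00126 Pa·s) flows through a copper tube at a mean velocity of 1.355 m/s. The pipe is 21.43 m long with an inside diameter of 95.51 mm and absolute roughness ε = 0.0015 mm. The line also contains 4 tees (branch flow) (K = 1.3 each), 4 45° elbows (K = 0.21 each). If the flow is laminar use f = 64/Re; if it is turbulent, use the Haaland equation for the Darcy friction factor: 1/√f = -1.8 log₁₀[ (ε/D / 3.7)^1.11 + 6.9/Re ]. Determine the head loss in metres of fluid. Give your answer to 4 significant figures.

Reynolds number Re = ρVD/μ = 787.5 · 1.355 · 0.09551 / 0.00126 = 8.089e+04.
Re > 4000 → turbulent. Relative roughness ε/D = 1.5e-06/0.09551 = 1.57e-05. Haaland: 1/√f = -1.8 log₁₀[(1.57e-05/3.7)^1.11 + 6.9/8.089e+04] = -1.8 log₁₀[1.09e-06 + 8.53e-05] = 7.314, so f = 0.01869.
Total minor-loss coefficient ΣK = 4·1.3 + 4·0.21 = 6.04.
ΔP = [f·L/D + ΣK]·(ρV²/2) = [0.01869·21.43/0.09551 + 6.04]·(787.5·1.355²/2) = [4.194 + 6.04]·722.9 = 7398 Pa.
Head loss h_f = ΔP/(ρg) = 7398/(787.5·9.81) = 0.9577 m.

h_f ≈ 0.9577 m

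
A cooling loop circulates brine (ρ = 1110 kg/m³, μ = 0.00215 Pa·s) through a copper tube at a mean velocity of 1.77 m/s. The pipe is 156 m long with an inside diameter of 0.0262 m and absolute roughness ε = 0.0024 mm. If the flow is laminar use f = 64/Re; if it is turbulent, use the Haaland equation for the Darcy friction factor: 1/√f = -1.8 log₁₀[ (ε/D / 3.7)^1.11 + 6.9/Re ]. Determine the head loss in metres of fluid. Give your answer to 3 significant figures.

Reynolds number Re = ρVD/μ = 1110 · 1.77 · 0.0262 / 0.00215 = 2.394e+04.
Re > 4000 → turbulent. Relative roughness ε/D = 2.4e-06/0.0262 = 9.16e-05. Haaland: 1/√f = -1.8 log₁₀[(9.16e-05/3.7)^1.11 + 6.9/2.394e+04] = -1.8 log₁₀[7.71e-06 + 0.000288] = 6.352, so f = 0.02479.
Darcy-Weisbach: ΔP = f(L/D)(ρV²/2) = 0.02479·(156/0.0262)·(1110·1.77²/2) = 0.02479·5954·1739 = 2.566e+05 Pa.
Head loss h_f = ΔP/(ρg) = 2.566e+05/(1110·9.81) = 23.6 m.

h_f ≈ 23.6 m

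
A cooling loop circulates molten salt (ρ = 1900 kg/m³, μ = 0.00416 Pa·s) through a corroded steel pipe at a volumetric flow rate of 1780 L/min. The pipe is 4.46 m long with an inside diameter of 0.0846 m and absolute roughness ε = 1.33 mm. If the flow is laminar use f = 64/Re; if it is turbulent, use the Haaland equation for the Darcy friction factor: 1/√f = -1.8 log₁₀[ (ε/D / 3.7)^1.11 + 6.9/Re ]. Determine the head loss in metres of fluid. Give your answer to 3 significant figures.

h_f ≈ 3.35 m

Q = 1780 L/min = 1780/60000 = 0.02967 m³/s.
Cross-sectional area A = πD²/4 = π(0.0846)²/4 = 0.005621 m²; mean velocity V = Q/A = 0.02967/0.005621 = 5.278 m/s.
Reynolds number Re = ρVD/μ = 1900 · 5.278 · 0.0846 / 0.00416 = 2.039e+05.
Re > 4000 → turbulent. Relative roughness ε/D = 0.00133/0.0846 = 0.0157. Haaland: 1/√f = -1.8 log₁₀[(0.0157/3.7)^1.11 + 6.9/2.039e+05] = -1.8 log₁₀[0.00233 + 3.38e-05] = 4.727, so f = 0.04475.
Darcy-Weisbach: ΔP = f(L/D)(ρV²/2) = 0.04475·(4.46/0.0846)·(1900·5.278²/2) = 0.04475·52.72·2.646e+04 = 6.242e+04 Pa.
Head loss h_f = ΔP/(ρg) = 6.242e+04/(1900·9.81) = 3.35 m.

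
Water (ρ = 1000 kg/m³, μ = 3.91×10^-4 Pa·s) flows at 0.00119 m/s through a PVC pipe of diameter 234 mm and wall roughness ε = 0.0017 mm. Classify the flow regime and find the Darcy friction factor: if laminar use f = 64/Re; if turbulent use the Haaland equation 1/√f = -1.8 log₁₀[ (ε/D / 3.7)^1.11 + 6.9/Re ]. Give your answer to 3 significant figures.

Re = ρVD/μ = 1000·0.00119·0.234/0.000391 = 712.2.
Re < 2300 → laminar, so f = 64/Re = 0.08987 (roughness is irrelevant in laminar flow).

f ≈ 0.0899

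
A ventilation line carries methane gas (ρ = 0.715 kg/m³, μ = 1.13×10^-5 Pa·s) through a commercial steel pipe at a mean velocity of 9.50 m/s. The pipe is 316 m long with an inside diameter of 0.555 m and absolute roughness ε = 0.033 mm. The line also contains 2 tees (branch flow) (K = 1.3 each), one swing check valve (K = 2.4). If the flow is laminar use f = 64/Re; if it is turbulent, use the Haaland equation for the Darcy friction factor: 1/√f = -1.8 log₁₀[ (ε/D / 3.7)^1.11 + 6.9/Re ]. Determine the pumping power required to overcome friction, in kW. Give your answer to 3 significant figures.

P ≈ 0.988 kW

Reynolds number Re = ρVD/μ = 0.715 · 9.5 · 0.555 / 1.13e-05 = 3.336e+05.
Re > 4000 → turbulent. Relative roughness ε/D = 3.3e-05/0.555 = 5.95e-05. Haaland: 1/√f = -1.8 log₁₀[(5.95e-05/3.7)^1.11 + 6.9/3.336e+05] = -1.8 log₁₀[4.77e-06 + 2.07e-05] = 8.27, so f = 0.01462.
Total minor-loss coefficient ΣK = 2·1.3 + 1·2.4 = 5.
ΔP = [f·L/D + ΣK]·(ρV²/2) = [0.01462·316/0.555 + 5]·(0.715·9.5²/2) = [8.326 + 5]·32.26 = 429.9 Pa.
Q = V·A = 9.5·0.2419 = 2.298 m³/s.
Pumping power P = QΔP = 2.298·429.9 = 988.1 W = 0.988 kW.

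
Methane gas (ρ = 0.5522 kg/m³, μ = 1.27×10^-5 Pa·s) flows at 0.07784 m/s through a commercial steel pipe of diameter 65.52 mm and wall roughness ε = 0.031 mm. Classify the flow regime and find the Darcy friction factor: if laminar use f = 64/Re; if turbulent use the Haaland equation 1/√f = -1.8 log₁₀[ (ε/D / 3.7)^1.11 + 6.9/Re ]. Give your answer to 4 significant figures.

Re = ρVD/μ = 0.5522·0.07784·0.06552/1.27e-05 = 221.8.
Re < 2300 → laminar, so f = 64/Re = 0.2886 (roughness is irrelevant in laminar flow).

f ≈ 0.2886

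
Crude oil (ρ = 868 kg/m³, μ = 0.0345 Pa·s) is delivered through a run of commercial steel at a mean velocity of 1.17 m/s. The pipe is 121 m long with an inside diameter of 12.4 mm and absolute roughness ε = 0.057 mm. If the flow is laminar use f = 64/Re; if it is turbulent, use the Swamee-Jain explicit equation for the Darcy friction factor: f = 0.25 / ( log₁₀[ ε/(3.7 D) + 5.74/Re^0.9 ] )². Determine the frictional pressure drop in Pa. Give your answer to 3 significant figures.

Reynolds number Re = ρVD/μ = 868 · 1.17 · 0.0124 / 0.0345 = 365.
Re < 2300 → laminar flow, so f = 64/Re = 64/365 = 0.1753 (the turbulent correlation is not needed).
Darcy-Weisbach: ΔP = f(L/D)(ρV²/2) = 0.1753·(121/0.0124)·(868·1.17²/2) = 0.1753·9758·594.1 = 1.016e+06 Pa.

ΔP ≈ 1.02×10^6 Pa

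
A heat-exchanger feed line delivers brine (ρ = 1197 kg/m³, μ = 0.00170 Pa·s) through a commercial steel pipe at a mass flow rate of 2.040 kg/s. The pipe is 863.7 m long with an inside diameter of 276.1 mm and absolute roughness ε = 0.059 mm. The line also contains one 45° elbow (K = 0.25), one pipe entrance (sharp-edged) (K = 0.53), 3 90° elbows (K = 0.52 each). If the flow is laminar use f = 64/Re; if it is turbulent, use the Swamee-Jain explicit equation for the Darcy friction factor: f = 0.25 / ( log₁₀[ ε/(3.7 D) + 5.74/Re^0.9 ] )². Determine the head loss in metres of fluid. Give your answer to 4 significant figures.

A = πD²/4 = π(0.2761)²/4 = 0.05987 m²; mean velocity V = ṁ/(ρA) = 2.04/(1197 · 0.05987) = 0.02847 m/s.
Reynolds number Re = ρVD/μ = 1197 · 0.02847 · 0.2761 / 0.0017 = 5534.
Re > 4000 → turbulent. Relative roughness ε/D = 5.9e-05/0.2761 = 0.000214. Swamee-Jain: f = 0.25/(log₁₀[0.000214/3.7 + 5.74/5534^0.9])² = 0.25/(log₁₀[5.78e-05 + 0.00246])² = 0.25/(-2.6)² = 0.03699.
Total minor-loss coefficient ΣK = 1·0.25 + 1·0.53 + 3·0.52 = 2.34.
ΔP = [f·L/D + ΣK]·(ρV²/2) = [0.03699·863.7/0.2761 + 2.34]·(1197·0.02847²/2) = [115.7 + 2.34]·0.4849 = 57.25 Pa.
Head loss h_f = ΔP/(ρg) = 57.25/(1197·9.81) = 0.004875 m.

h_f ≈ 0.004875 m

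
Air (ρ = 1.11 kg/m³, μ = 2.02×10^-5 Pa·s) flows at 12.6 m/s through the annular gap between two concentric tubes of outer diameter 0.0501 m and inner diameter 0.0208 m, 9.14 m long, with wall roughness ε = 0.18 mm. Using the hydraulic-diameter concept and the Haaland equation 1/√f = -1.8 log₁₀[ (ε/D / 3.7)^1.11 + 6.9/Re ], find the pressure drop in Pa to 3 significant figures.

Hydraulic diameter D_h = 4A/P = D_o - D_i = 0.0501 - 0.0208 = 0.0293 m.
Re = ρVD_h/μ = 1.11·12.6·0.0293/2.02e-05 = 2.029e+04.
ε/D_h = 0.00018/0.0293 = 0.00614; Haaland gives 1/√f = -1.8 log₁₀[0.000821+0.00034] = 5.283, so f = 0.03583.
ΔP = f(L/D_h)(ρV²/2) = 0.03583·9.14/0.0293·88.11 = 984.8 Pa.

ΔP ≈ 985 Pa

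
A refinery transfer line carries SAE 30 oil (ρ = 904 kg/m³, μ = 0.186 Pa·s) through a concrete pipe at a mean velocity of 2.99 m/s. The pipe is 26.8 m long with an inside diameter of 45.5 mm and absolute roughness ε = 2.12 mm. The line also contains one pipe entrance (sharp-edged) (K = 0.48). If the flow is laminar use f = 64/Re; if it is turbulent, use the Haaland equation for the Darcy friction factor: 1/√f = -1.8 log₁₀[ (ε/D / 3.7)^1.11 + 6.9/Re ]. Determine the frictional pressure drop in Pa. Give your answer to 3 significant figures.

Reynolds number Re = ρVD/μ = 904 · 2.99 · 0.0455 / 0.186 = 661.2.
Re < 2300 → laminar flow, so f = 64/Re = 64/661.2 = 0.09679 (the turbulent correlation is not needed).
Total minor-loss coefficient ΣK = 1·0.48 = 0.48.
ΔP = [f·L/D + ΣK]·(ρV²/2) = [0.09679·26.8/0.0455 + 0.48]·(904·2.99²/2) = [57.01 + 0.48]·4041 = 2.323e+05 Pa.

ΔP ≈ 232000 Pa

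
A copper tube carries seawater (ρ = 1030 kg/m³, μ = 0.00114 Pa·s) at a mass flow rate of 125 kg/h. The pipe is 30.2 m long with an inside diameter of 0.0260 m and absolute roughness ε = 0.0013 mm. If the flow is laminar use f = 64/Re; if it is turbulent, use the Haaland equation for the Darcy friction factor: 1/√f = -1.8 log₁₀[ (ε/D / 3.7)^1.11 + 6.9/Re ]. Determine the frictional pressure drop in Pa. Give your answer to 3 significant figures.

ΔP ≈ 103 Pa

ṁ = 125 kg/h = 125/3600 = 0.03472 kg/s.
A = πD²/4 = π(0.026)²/4 = 0.0005309 m²; mean velocity V = ṁ/(ρA) = 0.03472/(1030 · 0.0005309) = 0.06349 m/s.
Reynolds number Re = ρVD/μ = 1030 · 0.06349 · 0.026 / 0.00114 = 1492.
Re < 2300 → laminar flow, so f = 64/Re = 64/1492 = 0.04291 (the turbulent correlation is not needed).
Darcy-Weisbach: ΔP = f(L/D)(ρV²/2) = 0.04291·(30.2/0.026)·(1030·0.06349²/2) = 0.04291·1162·2.076 = 103.5 Pa.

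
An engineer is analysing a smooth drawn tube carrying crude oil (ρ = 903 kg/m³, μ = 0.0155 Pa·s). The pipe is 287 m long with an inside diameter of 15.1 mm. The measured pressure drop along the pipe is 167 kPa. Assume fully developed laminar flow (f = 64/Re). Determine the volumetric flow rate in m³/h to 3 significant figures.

For laminar flow, f = 64/Re with Re = ρVD/μ, so Darcy-Weisbach reduces to ΔP = 32μLV/D². Solving for V: V = ΔP·D²/(32μL) = 1.67e+05·(0.0151)²/(32·0.0155·287) = 0.2675 m/s.
Check: Re = ρVD/μ = 903·0.2675·0.0151/0.0155 = 235.3 < 2300, so the laminar assumption holds.
Q = V·A = 0.2675·(π/4·0.0151²) = 4.79e-05 m³/s = 0.172 m³/h.

Q ≈ 0.172 m³/h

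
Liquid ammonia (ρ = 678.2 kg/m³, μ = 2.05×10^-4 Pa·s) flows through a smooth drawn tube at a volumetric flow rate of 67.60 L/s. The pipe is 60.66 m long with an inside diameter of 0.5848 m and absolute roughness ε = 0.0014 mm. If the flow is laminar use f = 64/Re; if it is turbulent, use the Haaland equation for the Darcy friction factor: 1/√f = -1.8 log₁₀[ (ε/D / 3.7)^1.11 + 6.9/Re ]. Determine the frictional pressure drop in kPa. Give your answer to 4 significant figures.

ΔP ≈ 0.02930 kPa

Q = 67.60 L/s = 67.60/1000 = 0.0676 m³/s.
Cross-sectional area A = πD²/4 = π(0.5848)²/4 = 0.2686 m²; mean velocity V = Q/A = 0.0676/0.2686 = 0.2517 m/s.
Reynolds number Re = ρVD/μ = 678.2 · 0.2517 · 0.5848 / 0.000205 = 4.869e+05.
Re > 4000 → turbulent. Relative roughness ε/D = 1.4e-06/0.5848 = 2.39e-06. Haaland: 1/√f = -1.8 log₁₀[(2.39e-06/3.7)^1.11 + 6.9/4.869e+05] = -1.8 log₁₀[1.35e-07 + 1.42e-05] = 8.72, so f = 0.01315.
Darcy-Weisbach: ΔP = f(L/D)(ρV²/2) = 0.01315·(60.66/0.5848)·(678.2·0.2517²/2) = 0.01315·103.7·21.48 = 29.3 Pa.
ΔP = 29.3 Pa = 0.02930 kPa.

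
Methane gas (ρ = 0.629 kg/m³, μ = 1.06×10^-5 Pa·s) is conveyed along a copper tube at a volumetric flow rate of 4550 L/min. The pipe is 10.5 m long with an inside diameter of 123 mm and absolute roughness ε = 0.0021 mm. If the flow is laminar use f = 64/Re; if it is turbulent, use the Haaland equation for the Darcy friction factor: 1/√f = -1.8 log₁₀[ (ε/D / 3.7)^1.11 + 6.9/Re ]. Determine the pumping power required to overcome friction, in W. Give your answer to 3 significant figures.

Q = 4550 L/min = 4550/60000 = 0.07583 m³/s.
Cross-sectional area A = πD²/4 = π(0.123)²/4 = 0.01188 m²; mean velocity V = Q/A = 0.07583/0.01188 = 6.382 m/s.
Reynolds number Re = ρVD/μ = 0.629 · 6.382 · 0.123 / 1.06e-05 = 4.658e+04.
Re > 4000 → turbulent. Relative roughness ε/D = 2.1e-06/0.123 = 1.71e-05. Haaland: 1/√f = -1.8 log₁₀[(1.71e-05/3.7)^1.11 + 6.9/4.658e+04] = -1.8 log₁₀[1.19e-06 + 0.000148] = 6.887, so f = 0.02109.
Darcy-Weisbach: ΔP = f(L/D)(ρV²/2) = 0.02109·(10.5/0.123)·(0.629·6.382²/2) = 0.02109·85.37·12.81 = 23.06 Pa.
Pumping power P = QΔP = 0.07583·23.06 = 1.749 W = 1.75 W.

P ≈ 1.75 W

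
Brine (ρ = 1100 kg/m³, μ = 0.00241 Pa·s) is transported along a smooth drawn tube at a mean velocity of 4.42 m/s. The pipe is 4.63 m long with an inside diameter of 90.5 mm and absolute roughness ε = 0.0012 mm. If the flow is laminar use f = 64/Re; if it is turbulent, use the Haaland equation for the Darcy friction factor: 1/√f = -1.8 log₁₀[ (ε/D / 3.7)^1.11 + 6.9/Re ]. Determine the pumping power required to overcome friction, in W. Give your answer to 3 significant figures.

P ≈ 248 W

Reynolds number Re = ρVD/μ = 1100 · 4.42 · 0.0905 / 0.00241 = 1.826e+05.
Re > 4000 → turbulent. Relative roughness ε/D = 1.2e-06/0.0905 = 1.33e-05. Haaland: 1/√f = -1.8 log₁₀[(1.33e-05/3.7)^1.11 + 6.9/1.826e+05] = -1.8 log₁₀[9.02e-07 + 3.78e-05] = 7.942, so f = 0.01585.
Darcy-Weisbach: ΔP = f(L/D)(ρV²/2) = 0.01585·(4.63/0.0905)·(1100·4.42²/2) = 0.01585·51.16·1.075e+04 = 8715 Pa.
Q = V·A = 4.42·0.006433 = 0.02843 m³/s.
Pumping power P = QΔP = 0.02843·8715 = 247.8 W = 248 W.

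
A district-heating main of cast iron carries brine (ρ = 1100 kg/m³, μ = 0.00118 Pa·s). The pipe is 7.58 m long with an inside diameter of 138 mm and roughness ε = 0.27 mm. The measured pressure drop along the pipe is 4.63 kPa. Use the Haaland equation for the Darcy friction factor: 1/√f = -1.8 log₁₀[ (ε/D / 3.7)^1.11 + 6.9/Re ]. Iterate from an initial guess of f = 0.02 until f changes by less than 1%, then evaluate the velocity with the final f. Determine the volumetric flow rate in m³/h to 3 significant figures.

Q ≈ 137 m³/h

Rearranging Darcy-Weisbach: V = √(2·ΔP·D/(f·L·ρ)). With ε/D = 0.00027/0.138 = 0.00196, iterate starting from f = 0.02:
  f = 0.02 → V = √(2·4630·0.138/(0.02·7.58·1100)) = 2.768 m/s; Re = ρVD/μ = 3.561e+05; f → 0.02379
  f = 0.02379 → V = 2.538 m/s; Re = 3.265e+05; f → 0.02383
Converged (Δf/f < 1%). With the final f = 0.02383: V = √(2·4630·0.138/(0.02383·7.58·1100)) = 2.536 m/s.
Q = V·A = 2.536·(π/4·0.138²) = 0.03793 m³/s = 137 m³/h.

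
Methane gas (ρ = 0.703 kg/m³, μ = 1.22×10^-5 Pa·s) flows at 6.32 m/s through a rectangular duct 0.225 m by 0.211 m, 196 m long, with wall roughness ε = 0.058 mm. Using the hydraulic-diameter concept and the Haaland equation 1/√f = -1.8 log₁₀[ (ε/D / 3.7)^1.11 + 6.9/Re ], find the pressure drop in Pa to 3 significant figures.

Hydraulic diameter D_h = 4A/P = 4·(0.225·0.211)/(2·(0.225+0.211)) = 0.1899/0.872 = 0.2178 m.
Re = ρVD_h/μ = 0.703·6.32·0.2178/1.22e-05 = 7.931e+04.
ε/D_h = 5.8e-05/0.2178 = 0.000266; Haaland gives 1/√f = -1.8 log₁₀[2.52e-05+8.7e-05] = 7.11, so f = 0.01978.
ΔP = f(L/D_h)(ρV²/2) = 0.01978·196/0.2178·14.04 = 250 Pa.

ΔP ≈ 250 Pa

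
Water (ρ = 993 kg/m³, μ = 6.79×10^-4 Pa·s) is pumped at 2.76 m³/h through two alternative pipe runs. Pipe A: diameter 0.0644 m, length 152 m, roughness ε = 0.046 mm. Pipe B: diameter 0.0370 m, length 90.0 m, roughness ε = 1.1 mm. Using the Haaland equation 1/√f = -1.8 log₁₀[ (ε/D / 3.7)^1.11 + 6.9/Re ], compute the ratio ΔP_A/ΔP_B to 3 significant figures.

Pipe A: V = Q/A = 0.0007667/0.003257 = 0.2354 m/s; Re = 2.217e+04; ε/D = 0.000714; Haaland → f = 0.0265; ΔP_A = f(L/D)(ρV²/2) = 1720 Pa.
Pipe B: V = Q/A = 0.0007667/0.001075 = 0.713 m/s; Re = 3.858e+04; ε/D = 0.0297; Haaland → f = 0.05787; ΔP_B = f(L/D)(ρV²/2) = 3.554e+04 Pa.
ΔP_A/ΔP_B = 1720/3.554e+04 = 0.0484.

ΔP_A/ΔP_B ≈ 0.0484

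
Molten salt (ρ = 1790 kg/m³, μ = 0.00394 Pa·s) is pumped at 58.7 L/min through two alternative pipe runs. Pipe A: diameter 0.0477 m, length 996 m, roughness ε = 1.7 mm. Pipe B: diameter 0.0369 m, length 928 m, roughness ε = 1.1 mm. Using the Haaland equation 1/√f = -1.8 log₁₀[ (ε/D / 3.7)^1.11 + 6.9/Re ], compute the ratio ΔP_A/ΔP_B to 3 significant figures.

Pipe A: V = Q/A = 0.0009783/0.001787 = 0.5475 m/s; Re = 1.186e+04; ε/D = 0.0356; Haaland → f = 0.06398; ΔP_A = f(L/D)(ρV²/2) = 3.583e+05 Pa.
Pipe B: V = Q/A = 0.0009783/0.001069 = 0.9148 m/s; Re = 1.534e+04; ε/D = 0.0298; Haaland → f = 0.05912; ΔP_B = f(L/D)(ρV²/2) = 1.114e+06 Pa.
ΔP_A/ΔP_B = 3.583e+05/1.114e+06 = 0.322.

ΔP_A/ΔP_B ≈ 0.322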